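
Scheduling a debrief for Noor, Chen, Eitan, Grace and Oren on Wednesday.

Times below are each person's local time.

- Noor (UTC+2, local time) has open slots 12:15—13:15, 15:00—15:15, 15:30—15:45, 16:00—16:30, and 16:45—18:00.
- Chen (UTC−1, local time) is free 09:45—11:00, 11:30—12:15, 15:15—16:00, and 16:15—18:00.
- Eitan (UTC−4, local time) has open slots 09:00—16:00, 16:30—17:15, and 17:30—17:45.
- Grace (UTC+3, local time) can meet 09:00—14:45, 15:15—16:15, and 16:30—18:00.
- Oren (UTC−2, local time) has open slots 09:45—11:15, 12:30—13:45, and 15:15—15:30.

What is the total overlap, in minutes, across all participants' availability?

Noor → UTC: 10:15–11:15, 13:00–13:15, 13:30–13:45, 14:00–14:30, 14:45–16:00.
Chen → UTC: 10:45–12:00, 12:30–13:15, 16:15–17:00, 17:15–19:00.
Eitan → UTC: 13:00–20:00, 20:30–21:15, 21:30–21:45.
Grace → UTC: 06:00–11:45, 12:15–13:15, 13:30–15:00.
Oren → UTC: 11:45–13:15, 14:30–15:45, 17:15–17:30.
Noor ∩ Chen: 10:45–11:15, 13:00–13:15.
Noor ∩ Chen ∩ Eitan: 13:00–13:15.
Noor ∩ Chen ∩ Eitan ∩ Grace: 13:00–13:15.
Noor ∩ Chen ∩ Eitan ∩ Grace ∩ Oren: 13:00–13:15.
Total common minutes: 15.

15 minutes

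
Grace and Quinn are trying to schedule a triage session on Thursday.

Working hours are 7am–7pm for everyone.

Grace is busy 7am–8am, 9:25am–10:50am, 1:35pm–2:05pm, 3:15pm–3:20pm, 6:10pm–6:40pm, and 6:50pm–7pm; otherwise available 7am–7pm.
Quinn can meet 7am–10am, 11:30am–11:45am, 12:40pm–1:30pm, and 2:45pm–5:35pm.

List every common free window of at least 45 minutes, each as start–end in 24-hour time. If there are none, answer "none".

08:00–09:25, 12:40–13:30, 15:20–17:35

Grace free within 07:00–19:00: 08:00–09:25, 10:50–13:35, 14:05–15:15, 15:20–18:10, 18:40–18:50.
Grace ∩ Quinn: 08:00–09:25, 11:30–11:45, 12:40–13:30, 14:45–15:15, 15:20–17:35.
Windows ≥ 45 min: 08:00–09:25, 12:40–13:30, 15:20–17:35.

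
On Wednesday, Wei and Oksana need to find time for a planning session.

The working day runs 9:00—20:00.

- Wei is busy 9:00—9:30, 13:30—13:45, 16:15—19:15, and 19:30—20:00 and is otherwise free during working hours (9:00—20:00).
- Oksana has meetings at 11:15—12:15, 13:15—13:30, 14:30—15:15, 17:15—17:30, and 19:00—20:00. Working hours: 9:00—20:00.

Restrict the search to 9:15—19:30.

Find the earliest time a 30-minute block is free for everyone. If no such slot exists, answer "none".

09:30

Wei free within 09:00–20:00: 09:30–13:30, 13:45–16:15, 19:15–19:30.
Oksana free within 09:00–20:00: 09:00–11:15, 12:15–13:15, 13:30–14:30, 15:15–17:15, 17:30–19:00.
Wei ∩ Oksana: 09:30–11:15, 12:15–13:15, 13:45–14:30, 15:15–16:15.
Restricted to 09:15–19:30: 09:30–11:15, 12:15–13:15, 13:45–14:30, 15:15–16:15.
Windows ≥ 30 min: 09:30–11:15, 12:15–13:15, 13:45–14:30, 15:15–16:15.
Earliest such window starts at 09:30.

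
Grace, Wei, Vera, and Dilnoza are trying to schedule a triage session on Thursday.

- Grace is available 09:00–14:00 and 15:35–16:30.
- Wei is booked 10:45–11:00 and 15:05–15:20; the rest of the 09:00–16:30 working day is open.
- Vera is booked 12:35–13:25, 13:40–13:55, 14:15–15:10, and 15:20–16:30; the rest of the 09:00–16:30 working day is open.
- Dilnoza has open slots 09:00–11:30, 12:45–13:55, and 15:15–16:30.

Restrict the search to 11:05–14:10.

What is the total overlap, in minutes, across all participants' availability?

40 minutes

Wei free within 09:00–16:30: 09:00–10:45, 11:00–15:05, 15:20–16:30.
Vera free within 09:00–16:30: 09:00–12:35, 13:25–13:40, 13:55–14:15, 15:10–15:20.
Grace ∩ Wei: 09:00–10:45, 11:00–14:00, 15:35–16:30.
Grace ∩ Wei ∩ Vera: 09:00–10:45, 11:00–12:35, 13:25–13:40, 13:55–14:00.
Grace ∩ Wei ∩ Vera ∩ Dilnoza: 09:00–10:45, 11:00–11:30, 13:25–13:40.
Restricted to 11:05–14:10: 11:05–11:30, 13:25–13:40.
Total common minutes: 25 + 15 = 40.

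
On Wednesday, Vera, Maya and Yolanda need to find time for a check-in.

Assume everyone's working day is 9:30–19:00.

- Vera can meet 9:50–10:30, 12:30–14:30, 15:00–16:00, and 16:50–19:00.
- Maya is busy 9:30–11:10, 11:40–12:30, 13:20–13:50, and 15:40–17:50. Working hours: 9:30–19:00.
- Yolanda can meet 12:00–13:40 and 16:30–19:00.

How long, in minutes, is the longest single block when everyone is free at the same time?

Maya free within 09:30–19:00: 11:10–11:40, 12:30–13:20, 13:50–15:40, 17:50–19:00.
Vera ∩ Maya: 12:30–13:20, 13:50–14:30, 15:00–15:40, 17:50–19:00.
Vera ∩ Maya ∩ Yolanda: 12:30–13:20, 17:50–19:00.
Common window lengths: 50, 70 min; longest is 70.

70 minutes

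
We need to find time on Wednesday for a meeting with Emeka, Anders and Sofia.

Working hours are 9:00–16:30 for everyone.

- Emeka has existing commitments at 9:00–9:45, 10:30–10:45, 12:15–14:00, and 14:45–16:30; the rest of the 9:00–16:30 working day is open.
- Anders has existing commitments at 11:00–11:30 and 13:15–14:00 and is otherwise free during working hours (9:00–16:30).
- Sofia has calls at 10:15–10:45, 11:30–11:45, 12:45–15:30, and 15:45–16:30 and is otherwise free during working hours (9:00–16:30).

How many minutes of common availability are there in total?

Emeka free within 09:00–16:30: 09:45–10:30, 10:45–12:15, 14:00–14:45.
Anders free within 09:00–16:30: 09:00–11:00, 11:30–13:15, 14:00–16:30.
Sofia free within 09:00–16:30: 09:00–10:15, 10:45–11:30, 11:45–12:45, 15:30–15:45.
Emeka ∩ Anders: 09:45–10:30, 10:45–11:00, 11:30–12:15, 14:00–14:45.
Emeka ∩ Anders ∩ Sofia: 09:45–10:15, 10:45–11:00, 11:45–12:15.
Total common minutes: 30 + 15 + 30 = 75.

75 minutes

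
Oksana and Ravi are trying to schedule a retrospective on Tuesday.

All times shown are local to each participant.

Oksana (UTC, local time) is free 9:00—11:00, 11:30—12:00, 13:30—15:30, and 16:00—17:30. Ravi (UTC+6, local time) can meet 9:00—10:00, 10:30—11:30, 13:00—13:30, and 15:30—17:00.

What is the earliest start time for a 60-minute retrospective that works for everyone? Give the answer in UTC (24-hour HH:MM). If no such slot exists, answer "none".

Oksana → UTC: 09:00–11:00, 11:30–12:00, 13:30–15:30, 16:00–17:30.
Ravi → UTC: 03:00–04:00, 04:30–05:30, 07:00–07:30, 09:30–11:00.
Oksana ∩ Ravi: 09:30–11:00.
Windows ≥ 60 min: 09:30–11:00.
Earliest such window starts at 09:30.

09:30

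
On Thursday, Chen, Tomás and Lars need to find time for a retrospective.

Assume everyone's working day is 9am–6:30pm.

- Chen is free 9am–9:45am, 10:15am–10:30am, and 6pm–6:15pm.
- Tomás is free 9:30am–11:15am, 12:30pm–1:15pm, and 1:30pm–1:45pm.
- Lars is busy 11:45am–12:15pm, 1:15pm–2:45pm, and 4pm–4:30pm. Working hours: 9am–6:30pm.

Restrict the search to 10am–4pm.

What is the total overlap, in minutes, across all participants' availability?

15 minutes

Lars free within 09:00–18:30: 09:00–11:45, 12:15–13:15, 14:45–16:00, 16:30–18:30.
Chen ∩ Tomás: 09:30–09:45, 10:15–10:30.
Chen ∩ Tomás ∩ Lars: 09:30–09:45, 10:15–10:30.
Restricted to 10:00–16:00: 10:15–10:30.
Total common minutes: 15.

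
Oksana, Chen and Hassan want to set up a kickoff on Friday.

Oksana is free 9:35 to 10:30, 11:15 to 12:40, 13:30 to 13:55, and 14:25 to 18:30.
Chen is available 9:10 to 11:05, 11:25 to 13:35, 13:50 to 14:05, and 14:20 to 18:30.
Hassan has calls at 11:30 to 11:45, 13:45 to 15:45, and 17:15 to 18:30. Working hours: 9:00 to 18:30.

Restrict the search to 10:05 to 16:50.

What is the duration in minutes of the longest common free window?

Hassan free within 09:00–18:30: 09:00–11:30, 11:45–13:45, 15:45–17:15.
Oksana ∩ Chen: 09:35–10:30, 11:25–12:40, 13:30–13:35, 13:50–13:55, 14:25–18:30.
Oksana ∩ Chen ∩ Hassan: 09:35–10:30, 11:25–11:30, 11:45–12:40, 13:30–13:35, 15:45–17:15.
Restricted to 10:05–16:50: 10:05–10:30, 11:25–11:30, 11:45–12:40, 13:30–13:35, 15:45–16:50.
Common window lengths: 25, 5, 55, 5, 65 min; longest is 65.

65 minutes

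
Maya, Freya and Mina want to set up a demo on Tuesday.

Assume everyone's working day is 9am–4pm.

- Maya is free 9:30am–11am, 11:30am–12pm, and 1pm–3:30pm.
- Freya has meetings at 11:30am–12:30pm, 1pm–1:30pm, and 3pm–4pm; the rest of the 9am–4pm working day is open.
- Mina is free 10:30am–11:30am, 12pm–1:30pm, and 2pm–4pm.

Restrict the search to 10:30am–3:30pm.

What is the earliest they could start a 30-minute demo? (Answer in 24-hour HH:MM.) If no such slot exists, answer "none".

Freya free within 09:00–16:00: 09:00–11:30, 12:30–13:00, 13:30–15:00.
Maya ∩ Freya: 09:30–11:00, 13:30–15:00.
Maya ∩ Freya ∩ Mina: 10:30–11:00, 14:00–15:00.
Restricted to 10:30–15:30: 10:30–11:00, 14:00–15:00.
Windows ≥ 30 min: 10:30–11:00, 14:00–15:00.
Earliest such window starts at 10:30.

10:30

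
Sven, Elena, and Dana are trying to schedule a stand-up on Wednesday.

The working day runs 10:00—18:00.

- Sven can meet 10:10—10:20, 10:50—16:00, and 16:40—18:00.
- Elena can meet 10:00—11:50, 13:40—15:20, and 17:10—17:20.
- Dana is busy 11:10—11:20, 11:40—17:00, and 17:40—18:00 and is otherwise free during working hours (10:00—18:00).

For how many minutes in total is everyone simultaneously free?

60 minutes

Dana free within 10:00–18:00: 10:00–11:10, 11:20–11:40, 17:00–17:40.
Sven ∩ Elena: 10:10–10:20, 10:50–11:50, 13:40–15:20, 17:10–17:20.
Sven ∩ Elena ∩ Dana: 10:10–10:20, 10:50–11:10, 11:20–11:40, 17:10–17:20.
Total common minutes: 10 + 20 + 20 + 10 = 60.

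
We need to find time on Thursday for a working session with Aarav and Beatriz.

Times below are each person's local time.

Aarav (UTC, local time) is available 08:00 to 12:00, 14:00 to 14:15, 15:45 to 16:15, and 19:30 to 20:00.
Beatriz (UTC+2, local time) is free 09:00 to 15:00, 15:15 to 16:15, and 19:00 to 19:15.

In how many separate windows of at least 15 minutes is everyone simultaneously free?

Aarav → UTC: 08:00–12:00, 14:00–14:15, 15:45–16:15, 19:30–20:00.
Beatriz → UTC: 07:00–13:00, 13:15–14:15, 17:00–17:15.
Aarav ∩ Beatriz: 08:00–12:00, 14:00–14:15.
Windows ≥ 15 min: 08:00–12:00, 14:00–14:15.
That's 2 windows.

2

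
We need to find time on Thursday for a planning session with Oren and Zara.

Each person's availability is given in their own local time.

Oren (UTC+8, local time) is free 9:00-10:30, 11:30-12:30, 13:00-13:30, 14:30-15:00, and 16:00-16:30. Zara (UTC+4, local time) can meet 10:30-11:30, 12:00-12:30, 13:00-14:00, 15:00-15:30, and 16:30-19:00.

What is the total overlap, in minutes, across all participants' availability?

60 minutes

Oren → UTC: 01:00–02:30, 03:30–04:30, 05:00–05:30, 06:30–07:00, 08:00–08:30.
Zara → UTC: 06:30–07:30, 08:00–08:30, 09:00–10:00, 11:00–11:30, 12:30–15:00.
Oren ∩ Zara: 06:30–07:00, 08:00–08:30.
Total common minutes: 30 + 30 = 60.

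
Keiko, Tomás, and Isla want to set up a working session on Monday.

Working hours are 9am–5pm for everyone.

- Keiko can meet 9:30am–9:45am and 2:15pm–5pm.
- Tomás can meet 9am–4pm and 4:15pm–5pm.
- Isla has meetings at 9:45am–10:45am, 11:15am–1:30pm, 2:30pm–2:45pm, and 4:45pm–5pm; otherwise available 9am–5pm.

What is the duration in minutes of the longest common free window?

Isla free within 09:00–17:00: 09:00–09:45, 10:45–11:15, 13:30–14:30, 14:45–16:45.
Keiko ∩ Tomás: 09:30–09:45, 14:15–16:00, 16:15–17:00.
Keiko ∩ Tomás ∩ Isla: 09:30–09:45, 14:15–14:30, 14:45–16:00, 16:15–16:45.
Common window lengths: 15, 15, 75, 30 min; longest is 75.

75 minutes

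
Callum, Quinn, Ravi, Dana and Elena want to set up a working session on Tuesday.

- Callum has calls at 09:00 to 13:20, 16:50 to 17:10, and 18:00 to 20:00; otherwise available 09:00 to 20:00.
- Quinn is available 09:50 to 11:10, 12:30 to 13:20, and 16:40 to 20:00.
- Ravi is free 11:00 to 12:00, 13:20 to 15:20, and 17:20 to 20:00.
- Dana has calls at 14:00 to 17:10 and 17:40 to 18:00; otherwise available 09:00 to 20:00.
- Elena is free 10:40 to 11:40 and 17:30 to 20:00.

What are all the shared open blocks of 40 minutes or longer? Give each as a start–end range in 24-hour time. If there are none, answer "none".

none

Callum free within 09:00–20:00: 13:20–16:50, 17:10–18:00.
Dana free within 09:00–20:00: 09:00–14:00, 17:10–17:40, 18:00–20:00.
Callum ∩ Quinn: 16:40–16:50, 17:10–18:00.
Callum ∩ Quinn ∩ Ravi: 17:20–18:00.
Callum ∩ Quinn ∩ Ravi ∩ Dana: 17:20–17:40.
Callum ∩ Quinn ∩ Ravi ∩ Dana ∩ Elena: 17:30–17:40.
Windows ≥ 40 min: (none).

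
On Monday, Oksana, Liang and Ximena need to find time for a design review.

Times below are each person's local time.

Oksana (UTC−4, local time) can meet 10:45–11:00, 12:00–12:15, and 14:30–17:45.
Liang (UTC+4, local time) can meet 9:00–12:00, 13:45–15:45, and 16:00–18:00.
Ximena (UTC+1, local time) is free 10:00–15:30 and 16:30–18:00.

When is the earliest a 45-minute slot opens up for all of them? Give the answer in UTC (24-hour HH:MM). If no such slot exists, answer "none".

none

Oksana → UTC: 14:45–15:00, 16:00–16:15, 18:30–21:45.
Liang → UTC: 05:00–08:00, 09:45–11:45, 12:00–14:00.
Ximena → UTC: 09:00–14:30, 15:30–17:00.
Oksana ∩ Liang: (none).
Oksana ∩ Liang ∩ Ximena: (none).
Windows ≥ 45 min: (none).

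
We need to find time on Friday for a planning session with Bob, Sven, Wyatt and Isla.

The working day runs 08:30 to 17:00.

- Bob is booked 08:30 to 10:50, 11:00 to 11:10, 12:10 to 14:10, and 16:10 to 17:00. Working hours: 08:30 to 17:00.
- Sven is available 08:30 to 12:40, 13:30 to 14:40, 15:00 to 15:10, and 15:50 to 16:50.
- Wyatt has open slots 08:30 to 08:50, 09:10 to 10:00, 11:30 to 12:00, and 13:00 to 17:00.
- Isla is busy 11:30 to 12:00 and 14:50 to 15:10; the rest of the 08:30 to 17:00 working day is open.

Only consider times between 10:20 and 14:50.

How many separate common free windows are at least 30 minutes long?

1

Bob free within 08:30–17:00: 10:50–11:00, 11:10–12:10, 14:10–16:10.
Isla free within 08:30–17:00: 08:30–11:30, 12:00–14:50, 15:10–17:00.
Bob ∩ Sven: 10:50–11:00, 11:10–12:10, 14:10–14:40, 15:00–15:10, 15:50–16:10.
Bob ∩ Sven ∩ Wyatt: 11:30–12:00, 14:10–14:40, 15:00–15:10, 15:50–16:10.
Bob ∩ Sven ∩ Wyatt ∩ Isla: 14:10–14:40, 15:50–16:10.
Restricted to 10:20–14:50: 14:10–14:40.
Windows ≥ 30 min: 14:10–14:40.
That's 1 window.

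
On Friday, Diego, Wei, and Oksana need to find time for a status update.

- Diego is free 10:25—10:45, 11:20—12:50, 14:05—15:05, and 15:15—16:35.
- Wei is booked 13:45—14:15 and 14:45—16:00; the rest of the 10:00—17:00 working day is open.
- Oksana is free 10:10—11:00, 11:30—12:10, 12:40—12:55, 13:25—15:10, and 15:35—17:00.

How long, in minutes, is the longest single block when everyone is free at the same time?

Wei free within 10:00–17:00: 10:00–13:45, 14:15–14:45, 16:00–17:00.
Diego ∩ Wei: 10:25–10:45, 11:20–12:50, 14:15–14:45, 16:00–16:35.
Diego ∩ Wei ∩ Oksana: 10:25–10:45, 11:30–12:10, 12:40–12:50, 14:15–14:45, 16:00–16:35.
Common window lengths: 20, 40, 10, 30, 35 min; longest is 40.

40 minutes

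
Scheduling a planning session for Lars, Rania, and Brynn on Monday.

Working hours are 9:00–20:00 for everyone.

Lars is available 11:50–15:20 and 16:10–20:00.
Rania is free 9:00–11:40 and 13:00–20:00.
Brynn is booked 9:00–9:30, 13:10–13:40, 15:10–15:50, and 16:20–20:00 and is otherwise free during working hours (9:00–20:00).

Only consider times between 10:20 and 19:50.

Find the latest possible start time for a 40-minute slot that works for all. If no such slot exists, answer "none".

14:30

Brynn free within 09:00–20:00: 09:30–13:10, 13:40–15:10, 15:50–16:20.
Lars ∩ Rania: 13:00–15:20, 16:10–20:00.
Lars ∩ Rania ∩ Brynn: 13:00–13:10, 13:40–15:10, 16:10–16:20.
Restricted to 10:20–19:50: 13:00–13:10, 13:40–15:10, 16:10–16:20.
Windows ≥ 40 min: 13:40–15:10.
Latest start in the last window 13:40–15:10 is 15:10 − 40 min = 14:30.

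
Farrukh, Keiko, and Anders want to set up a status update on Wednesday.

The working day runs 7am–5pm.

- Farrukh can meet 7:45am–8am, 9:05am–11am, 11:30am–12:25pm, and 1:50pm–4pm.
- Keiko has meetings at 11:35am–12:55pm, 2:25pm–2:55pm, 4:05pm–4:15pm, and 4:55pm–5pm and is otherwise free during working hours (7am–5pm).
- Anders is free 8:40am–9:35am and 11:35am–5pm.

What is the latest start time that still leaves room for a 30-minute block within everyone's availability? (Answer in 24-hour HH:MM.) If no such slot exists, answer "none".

15:30

Keiko free within 07:00–17:00: 07:00–11:35, 12:55–14:25, 14:55–16:05, 16:15–16:55.
Farrukh ∩ Keiko: 07:45–08:00, 09:05–11:00, 11:30–11:35, 13:50–14:25, 14:55–16:00.
Farrukh ∩ Keiko ∩ Anders: 09:05–09:35, 13:50–14:25, 14:55–16:00.
Windows ≥ 30 min: 09:05–09:35, 13:50–14:25, 14:55–16:00.
Latest start in the last window 14:55–16:00 is 16:00 − 30 min = 15:30.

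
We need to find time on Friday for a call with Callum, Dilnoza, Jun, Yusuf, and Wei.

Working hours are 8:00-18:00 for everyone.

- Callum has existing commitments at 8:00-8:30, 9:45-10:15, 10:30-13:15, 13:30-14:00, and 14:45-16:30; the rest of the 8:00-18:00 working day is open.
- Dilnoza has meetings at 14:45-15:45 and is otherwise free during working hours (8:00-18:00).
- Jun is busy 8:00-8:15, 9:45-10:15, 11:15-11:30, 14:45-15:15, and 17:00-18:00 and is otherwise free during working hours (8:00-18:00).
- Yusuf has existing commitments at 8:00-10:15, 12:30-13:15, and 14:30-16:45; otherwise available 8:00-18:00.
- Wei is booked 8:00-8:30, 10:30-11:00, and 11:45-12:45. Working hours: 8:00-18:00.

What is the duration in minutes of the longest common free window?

30 minutes

Callum free within 08:00–18:00: 08:30–09:45, 10:15–10:30, 13:15–13:30, 14:00–14:45, 16:30–18:00.
Dilnoza free within 08:00–18:00: 08:00–14:45, 15:45–18:00.
Jun free within 08:00–18:00: 08:15–09:45, 10:15–11:15, 11:30–14:45, 15:15–17:00.
Yusuf free within 08:00–18:00: 10:15–12:30, 13:15–14:30, 16:45–18:00.
Wei free within 08:00–18:00: 08:30–10:30, 11:00–11:45, 12:45–18:00.
Callum ∩ Dilnoza: 08:30–09:45, 10:15–10:30, 13:15–13:30, 14:00–14:45, 16:30–18:00.
Callum ∩ Dilnoza ∩ Jun: 08:30–09:45, 10:15–10:30, 13:15–13:30, 14:00–14:45, 16:30–17:00.
Callum ∩ Dilnoza ∩ Jun ∩ Yusuf: 10:15–10:30, 13:15–13:30, 14:00–14:30, 16:45–17:00.
Callum ∩ Dilnoza ∩ Jun ∩ Yusuf ∩ Wei: 10:15–10:30, 13:15–13:30, 14:00–14:30, 16:45–17:00.
Common window lengths: 15, 15, 30, 15 min; longest is 30.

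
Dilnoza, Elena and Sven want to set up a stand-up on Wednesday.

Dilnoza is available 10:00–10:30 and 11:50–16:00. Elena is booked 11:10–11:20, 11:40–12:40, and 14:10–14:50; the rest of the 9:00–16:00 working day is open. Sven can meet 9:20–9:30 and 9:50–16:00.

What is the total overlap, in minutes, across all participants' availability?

190 minutes

Elena free within 09:00–16:00: 09:00–11:10, 11:20–11:40, 12:40–14:10, 14:50–16:00.
Dilnoza ∩ Elena: 10:00–10:30, 12:40–14:10, 14:50–16:00.
Dilnoza ∩ Elena ∩ Sven: 10:00–10:30, 12:40–14:10, 14:50–16:00.
Total common minutes: 30 + 90 + 70 = 190.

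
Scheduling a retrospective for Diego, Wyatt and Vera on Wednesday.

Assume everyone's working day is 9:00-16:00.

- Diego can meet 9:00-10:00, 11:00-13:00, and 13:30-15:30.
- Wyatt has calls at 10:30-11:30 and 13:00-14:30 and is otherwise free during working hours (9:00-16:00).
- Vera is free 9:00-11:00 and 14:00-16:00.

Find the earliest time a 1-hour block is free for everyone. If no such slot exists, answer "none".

Wyatt free within 09:00–16:00: 09:00–10:30, 11:30–13:00, 14:30–16:00.
Diego ∩ Wyatt: 09:00–10:00, 11:30–13:00, 14:30–15:30.
Diego ∩ Wyatt ∩ Vera: 09:00–10:00, 14:30–15:30.
Windows ≥ 60 min: 09:00–10:00, 14:30–15:30.
Earliest such window starts at 09:00.

09:00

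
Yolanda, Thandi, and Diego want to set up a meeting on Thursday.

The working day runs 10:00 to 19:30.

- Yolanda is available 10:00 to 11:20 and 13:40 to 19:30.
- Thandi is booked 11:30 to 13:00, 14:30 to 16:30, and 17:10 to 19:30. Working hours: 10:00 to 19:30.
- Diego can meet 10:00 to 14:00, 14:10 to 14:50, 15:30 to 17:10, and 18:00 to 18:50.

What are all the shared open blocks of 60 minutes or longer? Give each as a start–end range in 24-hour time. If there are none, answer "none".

Thandi free within 10:00–19:30: 10:00–11:30, 13:00–14:30, 16:30–17:10.
Yolanda ∩ Thandi: 10:00–11:20, 13:40–14:30, 16:30–17:10.
Yolanda ∩ Thandi ∩ Diego: 10:00–11:20, 13:40–14:00, 14:10–14:30, 16:30–17:10.
Windows ≥ 60 min: 10:00–11:20.

10:00–11:20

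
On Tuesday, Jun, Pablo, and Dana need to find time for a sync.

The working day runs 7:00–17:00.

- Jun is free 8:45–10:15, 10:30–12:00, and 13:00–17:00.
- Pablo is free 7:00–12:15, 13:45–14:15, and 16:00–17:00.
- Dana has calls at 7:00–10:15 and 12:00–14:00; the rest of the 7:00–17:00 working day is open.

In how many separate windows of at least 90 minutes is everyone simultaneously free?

Dana free within 07:00–17:00: 10:15–12:00, 14:00–17:00.
Jun ∩ Pablo: 08:45–10:15, 10:30–12:00, 13:45–14:15, 16:00–17:00.
Jun ∩ Pablo ∩ Dana: 10:30–12:00, 14:00–14:15, 16:00–17:00.
Windows ≥ 90 min: 10:30–12:00.
That's 1 window.

1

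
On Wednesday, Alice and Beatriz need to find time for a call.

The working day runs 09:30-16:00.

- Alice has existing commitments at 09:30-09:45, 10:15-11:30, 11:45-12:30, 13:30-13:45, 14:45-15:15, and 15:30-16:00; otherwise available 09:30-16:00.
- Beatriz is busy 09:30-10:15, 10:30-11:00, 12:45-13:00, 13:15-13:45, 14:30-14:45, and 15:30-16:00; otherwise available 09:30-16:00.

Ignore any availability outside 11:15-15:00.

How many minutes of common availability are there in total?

90 minutes

Alice free within 09:30–16:00: 09:45–10:15, 11:30–11:45, 12:30–13:30, 13:45–14:45, 15:15–15:30.
Beatriz free within 09:30–16:00: 10:15–10:30, 11:00–12:45, 13:00–13:15, 13:45–14:30, 14:45–15:30.
Alice ∩ Beatriz: 11:30–11:45, 12:30–12:45, 13:00–13:15, 13:45–14:30, 15:15–15:30.
Restricted to 11:15–15:00: 11:30–11:45, 12:30–12:45, 13:00–13:15, 13:45–14:30.
Total common minutes: 15 + 15 + 15 + 45 = 90.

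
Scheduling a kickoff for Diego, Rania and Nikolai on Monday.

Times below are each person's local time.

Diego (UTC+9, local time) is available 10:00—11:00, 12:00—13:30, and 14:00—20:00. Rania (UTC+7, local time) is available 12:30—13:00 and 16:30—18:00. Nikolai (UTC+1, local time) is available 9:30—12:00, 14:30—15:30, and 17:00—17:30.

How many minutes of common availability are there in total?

90 minutes

Diego → UTC: 01:00–02:00, 03:00–04:30, 05:00–11:00.
Rania → UTC: 05:30–06:00, 09:30–11:00.
Nikolai → UTC: 08:30–11:00, 13:30–14:30, 16:00–16:30.
Diego ∩ Rania: 05:30–06:00, 09:30–11:00.
Diego ∩ Rania ∩ Nikolai: 09:30–11:00.
Total common minutes: 90.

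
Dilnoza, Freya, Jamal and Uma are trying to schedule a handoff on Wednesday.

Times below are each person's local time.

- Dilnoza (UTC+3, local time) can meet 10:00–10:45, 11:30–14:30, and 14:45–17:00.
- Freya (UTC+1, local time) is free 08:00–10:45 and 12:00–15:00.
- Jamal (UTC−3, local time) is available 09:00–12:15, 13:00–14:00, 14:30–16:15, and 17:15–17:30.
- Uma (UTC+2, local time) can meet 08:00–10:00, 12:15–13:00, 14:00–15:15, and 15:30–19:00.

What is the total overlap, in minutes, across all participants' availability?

Dilnoza → UTC: 07:00–07:45, 08:30–11:30, 11:45–14:00.
Freya → UTC: 07:00–09:45, 11:00–14:00.
Jamal → UTC: 12:00–15:15, 16:00–17:00, 17:30–19:15, 20:15–20:30.
Uma → UTC: 06:00–08:00, 10:15–11:00, 12:00–13:15, 13:30–17:00.
Dilnoza ∩ Freya: 07:00–07:45, 08:30–09:45, 11:00–11:30, 11:45–14:00.
Dilnoza ∩ Freya ∩ Jamal: 12:00–14:00.
Dilnoza ∩ Freya ∩ Jamal ∩ Uma: 12:00–13:15, 13:30–14:00.
Total common minutes: 75 + 30 = 105.

105 minutes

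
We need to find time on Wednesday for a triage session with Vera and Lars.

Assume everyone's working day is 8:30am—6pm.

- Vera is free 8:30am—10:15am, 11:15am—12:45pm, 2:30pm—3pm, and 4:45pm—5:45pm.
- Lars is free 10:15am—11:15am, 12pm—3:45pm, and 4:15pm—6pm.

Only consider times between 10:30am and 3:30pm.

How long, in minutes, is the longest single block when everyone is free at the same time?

45 minutes

Vera ∩ Lars: 12:00–12:45, 14:30–15:00, 16:45–17:45.
Restricted to 10:30–15:30: 12:00–12:45, 14:30–15:00.
Common window lengths: 45, 30 min; longest is 45.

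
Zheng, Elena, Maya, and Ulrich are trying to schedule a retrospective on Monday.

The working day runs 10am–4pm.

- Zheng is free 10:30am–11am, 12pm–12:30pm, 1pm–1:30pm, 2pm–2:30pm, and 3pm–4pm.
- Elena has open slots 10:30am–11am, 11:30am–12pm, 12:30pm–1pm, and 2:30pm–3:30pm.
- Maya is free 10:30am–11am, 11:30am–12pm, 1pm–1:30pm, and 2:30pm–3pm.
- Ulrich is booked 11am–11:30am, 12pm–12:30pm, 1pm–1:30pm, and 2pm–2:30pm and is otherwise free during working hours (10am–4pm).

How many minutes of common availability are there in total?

30 minutes

Ulrich free within 10:00–16:00: 10:00–11:00, 11:30–12:00, 12:30–13:00, 13:30–14:00, 14:30–16:00.
Zheng ∩ Elena: 10:30–11:00, 15:00–15:30.
Zheng ∩ Elena ∩ Maya: 10:30–11:00.
Zheng ∩ Elena ∩ Maya ∩ Ulrich: 10:30–11:00.
Total common minutes: 30.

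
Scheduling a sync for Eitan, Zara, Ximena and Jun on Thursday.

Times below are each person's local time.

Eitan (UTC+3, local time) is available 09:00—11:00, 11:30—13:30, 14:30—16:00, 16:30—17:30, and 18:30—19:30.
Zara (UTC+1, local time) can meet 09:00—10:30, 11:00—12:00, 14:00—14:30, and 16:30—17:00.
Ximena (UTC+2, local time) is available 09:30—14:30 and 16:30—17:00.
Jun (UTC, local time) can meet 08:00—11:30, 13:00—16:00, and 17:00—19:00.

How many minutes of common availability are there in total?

Eitan → UTC: 06:00–08:00, 08:30–10:30, 11:30–13:00, 13:30–14:30, 15:30–16:30.
Zara → UTC: 08:00–09:30, 10:00–11:00, 13:00–13:30, 15:30–16:00.
Ximena → UTC: 07:30–12:30, 14:30–15:00.
Jun → UTC: 08:00–11:30, 13:00–16:00, 17:00–19:00.
Eitan ∩ Zara: 08:30–09:30, 10:00–10:30, 15:30–16:00.
Eitan ∩ Zara ∩ Ximena: 08:30–09:30, 10:00–10:30.
Eitan ∩ Zara ∩ Ximena ∩ Jun: 08:30–09:30, 10:00–10:30.
Total common minutes: 60 + 30 = 90.

90 minutes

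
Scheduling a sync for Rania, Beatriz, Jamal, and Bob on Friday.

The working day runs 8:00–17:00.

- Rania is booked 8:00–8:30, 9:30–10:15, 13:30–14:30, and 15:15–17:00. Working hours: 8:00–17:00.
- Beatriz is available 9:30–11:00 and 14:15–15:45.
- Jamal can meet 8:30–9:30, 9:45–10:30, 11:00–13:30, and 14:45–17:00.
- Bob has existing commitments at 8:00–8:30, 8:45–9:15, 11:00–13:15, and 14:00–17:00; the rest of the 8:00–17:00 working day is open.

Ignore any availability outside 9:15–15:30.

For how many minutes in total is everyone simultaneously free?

Rania free within 08:00–17:00: 08:30–09:30, 10:15–13:30, 14:30–15:15.
Bob free within 08:00–17:00: 08:30–08:45, 09:15–11:00, 13:15–14:00.
Rania ∩ Beatriz: 10:15–11:00, 14:30–15:15.
Rania ∩ Beatriz ∩ Jamal: 10:15–10:30, 14:45–15:15.
Rania ∩ Beatriz ∩ Jamal ∩ Bob: 10:15–10:30.
Restricted to 09:15–15:30: 10:15–10:30.
Total common minutes: 15.

15 minutes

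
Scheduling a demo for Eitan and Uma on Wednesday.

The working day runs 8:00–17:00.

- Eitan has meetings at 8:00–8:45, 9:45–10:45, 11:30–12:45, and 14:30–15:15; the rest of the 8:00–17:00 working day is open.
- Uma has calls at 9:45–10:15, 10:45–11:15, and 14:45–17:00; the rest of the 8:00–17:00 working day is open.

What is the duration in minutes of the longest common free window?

105 minutes

Eitan free within 08:00–17:00: 08:45–09:45, 10:45–11:30, 12:45–14:30, 15:15–17:00.
Uma free within 08:00–17:00: 08:00–09:45, 10:15–10:45, 11:15–14:45.
Eitan ∩ Uma: 08:45–09:45, 11:15–11:30, 12:45–14:30.
Common window lengths: 60, 15, 105 min; longest is 105.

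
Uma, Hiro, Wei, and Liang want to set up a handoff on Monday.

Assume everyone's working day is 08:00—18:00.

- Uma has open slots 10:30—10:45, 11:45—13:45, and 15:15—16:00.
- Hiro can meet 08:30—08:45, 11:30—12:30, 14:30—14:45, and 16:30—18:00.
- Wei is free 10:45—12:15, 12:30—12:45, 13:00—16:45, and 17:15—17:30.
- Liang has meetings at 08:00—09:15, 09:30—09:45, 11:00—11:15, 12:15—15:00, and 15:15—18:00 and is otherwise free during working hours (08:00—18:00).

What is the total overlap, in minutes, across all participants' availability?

30 minutes

Liang free within 08:00–18:00: 09:15–09:30, 09:45–11:00, 11:15–12:15, 15:00–15:15.
Uma ∩ Hiro: 11:45–12:30.
Uma ∩ Hiro ∩ Wei: 11:45–12:15.
Uma ∩ Hiro ∩ Wei ∩ Liang: 11:45–12:15.
Total common minutes: 30.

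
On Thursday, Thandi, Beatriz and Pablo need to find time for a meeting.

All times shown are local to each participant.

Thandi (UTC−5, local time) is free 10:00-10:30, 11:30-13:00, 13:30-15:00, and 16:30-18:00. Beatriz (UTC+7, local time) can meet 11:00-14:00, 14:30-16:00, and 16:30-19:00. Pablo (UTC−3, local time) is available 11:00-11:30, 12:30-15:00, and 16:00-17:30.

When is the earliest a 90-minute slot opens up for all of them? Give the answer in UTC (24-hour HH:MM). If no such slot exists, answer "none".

Thandi → UTC: 15:00–15:30, 16:30–18:00, 18:30–20:00, 21:30–23:00.
Beatriz → UTC: 04:00–07:00, 07:30–09:00, 09:30–12:00.
Pablo → UTC: 14:00–14:30, 15:30–18:00, 19:00–20:30.
Thandi ∩ Beatriz: (none).
Thandi ∩ Beatriz ∩ Pablo: (none).
Windows ≥ 90 min: (none).

none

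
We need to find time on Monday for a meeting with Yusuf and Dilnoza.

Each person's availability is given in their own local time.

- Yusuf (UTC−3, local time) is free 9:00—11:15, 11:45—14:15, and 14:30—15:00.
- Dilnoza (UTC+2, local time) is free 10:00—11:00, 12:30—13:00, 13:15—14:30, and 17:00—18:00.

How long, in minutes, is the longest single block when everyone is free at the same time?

60 minutes

Yusuf → UTC: 12:00–14:15, 14:45–17:15, 17:30–18:00.
Dilnoza → UTC: 08:00–09:00, 10:30–11:00, 11:15–12:30, 15:00–16:00.
Yusuf ∩ Dilnoza: 12:00–12:30, 15:00–16:00.
Common window lengths: 30, 60 min; longest is 60.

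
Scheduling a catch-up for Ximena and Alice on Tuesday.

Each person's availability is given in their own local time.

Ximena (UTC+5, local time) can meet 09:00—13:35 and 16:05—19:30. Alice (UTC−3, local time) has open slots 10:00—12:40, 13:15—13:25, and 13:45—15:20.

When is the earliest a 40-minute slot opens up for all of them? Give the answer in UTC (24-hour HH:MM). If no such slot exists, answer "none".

13:00

Ximena → UTC: 04:00–08:35, 11:05–14:30.
Alice → UTC: 13:00–15:40, 16:15–16:25, 16:45–18:20.
Ximena ∩ Alice: 13:00–14:30.
Windows ≥ 40 min: 13:00–14:30.
Earliest such window starts at 13:00.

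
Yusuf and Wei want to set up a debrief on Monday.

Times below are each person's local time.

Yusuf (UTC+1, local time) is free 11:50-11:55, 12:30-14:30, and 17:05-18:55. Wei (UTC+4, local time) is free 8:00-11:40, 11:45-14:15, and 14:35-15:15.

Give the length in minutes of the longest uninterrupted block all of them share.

Yusuf → UTC: 10:50–10:55, 11:30–13:30, 16:05–17:55.
Wei → UTC: 04:00–07:40, 07:45–10:15, 10:35–11:15.
Yusuf ∩ Wei: 10:50–10:55.
Single common window of 5 minutes.

5 minutes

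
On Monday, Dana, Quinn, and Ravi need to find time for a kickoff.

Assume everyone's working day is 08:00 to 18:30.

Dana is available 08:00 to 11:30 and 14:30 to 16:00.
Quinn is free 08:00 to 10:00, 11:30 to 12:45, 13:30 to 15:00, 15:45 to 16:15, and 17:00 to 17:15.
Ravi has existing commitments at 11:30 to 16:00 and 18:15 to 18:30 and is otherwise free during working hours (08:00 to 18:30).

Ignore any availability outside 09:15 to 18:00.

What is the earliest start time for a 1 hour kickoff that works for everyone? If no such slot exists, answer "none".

Ravi free within 08:00–18:30: 08:00–11:30, 16:00–18:15.
Dana ∩ Quinn: 08:00–10:00, 14:30–15:00, 15:45–16:00.
Dana ∩ Quinn ∩ Ravi: 08:00–10:00.
Restricted to 09:15–18:00: 09:15–10:00.
Windows ≥ 60 min: (none).

none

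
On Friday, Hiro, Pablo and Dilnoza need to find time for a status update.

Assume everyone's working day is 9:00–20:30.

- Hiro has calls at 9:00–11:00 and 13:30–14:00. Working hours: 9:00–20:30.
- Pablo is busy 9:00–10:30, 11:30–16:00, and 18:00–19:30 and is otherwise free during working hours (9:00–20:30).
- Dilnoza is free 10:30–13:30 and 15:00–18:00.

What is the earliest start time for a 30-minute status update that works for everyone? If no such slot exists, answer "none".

11:00

Hiro free within 09:00–20:30: 11:00–13:30, 14:00–20:30.
Pablo free within 09:00–20:30: 10:30–11:30, 16:00–18:00, 19:30–20:30.
Hiro ∩ Pablo: 11:00–11:30, 16:00–18:00, 19:30–20:30.
Hiro ∩ Pablo ∩ Dilnoza: 11:00–11:30, 16:00–18:00.
Windows ≥ 30 min: 11:00–11:30, 16:00–18:00.
Earliest such window starts at 11:00.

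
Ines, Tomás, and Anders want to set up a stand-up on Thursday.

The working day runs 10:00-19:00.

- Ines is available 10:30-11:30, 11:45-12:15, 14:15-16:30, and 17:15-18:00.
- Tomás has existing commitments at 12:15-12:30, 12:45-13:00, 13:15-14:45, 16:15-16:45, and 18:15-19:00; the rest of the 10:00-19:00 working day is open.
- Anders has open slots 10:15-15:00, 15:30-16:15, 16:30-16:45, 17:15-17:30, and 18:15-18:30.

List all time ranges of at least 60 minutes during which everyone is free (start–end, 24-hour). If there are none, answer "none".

10:30–11:30

Tomás free within 10:00–19:00: 10:00–12:15, 12:30–12:45, 13:00–13:15, 14:45–16:15, 16:45–18:15.
Ines ∩ Tomás: 10:30–11:30, 11:45–12:15, 14:45–16:15, 17:15–18:00.
Ines ∩ Tomás ∩ Anders: 10:30–11:30, 11:45–12:15, 14:45–15:00, 15:30–16:15, 17:15–17:30.
Windows ≥ 60 min: 10:30–11:30.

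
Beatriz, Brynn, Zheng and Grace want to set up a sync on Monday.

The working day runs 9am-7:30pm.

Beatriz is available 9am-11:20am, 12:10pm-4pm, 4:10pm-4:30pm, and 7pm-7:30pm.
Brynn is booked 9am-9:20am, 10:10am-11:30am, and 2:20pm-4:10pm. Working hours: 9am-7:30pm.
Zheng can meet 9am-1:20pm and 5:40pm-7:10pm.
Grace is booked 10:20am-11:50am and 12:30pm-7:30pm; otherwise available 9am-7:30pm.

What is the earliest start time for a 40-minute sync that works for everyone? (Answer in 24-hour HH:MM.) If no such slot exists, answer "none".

09:20

Brynn free within 09:00–19:30: 09:20–10:10, 11:30–14:20, 16:10–19:30.
Grace free within 09:00–19:30: 09:00–10:20, 11:50–12:30.
Beatriz ∩ Brynn: 09:20–10:10, 12:10–14:20, 16:10–16:30, 19:00–19:30.
Beatriz ∩ Brynn ∩ Zheng: 09:20–10:10, 12:10–13:20, 19:00–19:10.
Beatriz ∩ Brynn ∩ Zheng ∩ Grace: 09:20–10:10, 12:10–12:30.
Windows ≥ 40 min: 09:20–10:10.
Earliest such window starts at 09:20.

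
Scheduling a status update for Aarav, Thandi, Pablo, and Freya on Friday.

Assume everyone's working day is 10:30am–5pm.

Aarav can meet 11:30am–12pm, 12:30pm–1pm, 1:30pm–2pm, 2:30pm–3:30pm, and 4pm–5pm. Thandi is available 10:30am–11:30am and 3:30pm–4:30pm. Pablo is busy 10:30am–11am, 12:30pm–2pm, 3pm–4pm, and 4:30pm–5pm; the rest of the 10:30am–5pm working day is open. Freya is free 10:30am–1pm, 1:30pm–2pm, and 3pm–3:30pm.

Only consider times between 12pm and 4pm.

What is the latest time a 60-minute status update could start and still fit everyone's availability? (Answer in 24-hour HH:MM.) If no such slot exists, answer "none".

none

Pablo free within 10:30–17:00: 11:00–12:30, 14:00–15:00, 16:00–16:30.
Aarav ∩ Thandi: 16:00–16:30.
Aarav ∩ Thandi ∩ Pablo: 16:00–16:30.
Aarav ∩ Thandi ∩ Pablo ∩ Freya: (none).
Restricted to 12:00–16:00: (none).
Windows ≥ 60 min: (none).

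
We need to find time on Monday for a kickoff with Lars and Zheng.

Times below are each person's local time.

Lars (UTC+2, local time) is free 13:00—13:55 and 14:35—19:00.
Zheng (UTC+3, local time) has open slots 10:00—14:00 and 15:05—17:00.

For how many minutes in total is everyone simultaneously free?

85 minutes

Lars → UTC: 11:00–11:55, 12:35–17:00.
Zheng → UTC: 07:00–11:00, 12:05–14:00.
Lars ∩ Zheng: 12:35–14:00.
Total common minutes: 85.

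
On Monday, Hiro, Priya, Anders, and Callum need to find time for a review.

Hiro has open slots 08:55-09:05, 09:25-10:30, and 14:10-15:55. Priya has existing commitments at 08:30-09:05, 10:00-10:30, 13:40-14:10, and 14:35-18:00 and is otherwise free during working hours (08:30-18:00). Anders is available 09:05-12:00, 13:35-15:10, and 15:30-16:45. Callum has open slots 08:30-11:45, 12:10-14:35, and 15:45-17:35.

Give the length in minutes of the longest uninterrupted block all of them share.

35 minutes

Priya free within 08:30–18:00: 09:05–10:00, 10:30–13:40, 14:10–14:35.
Hiro ∩ Priya: 09:25–10:00, 14:10–14:35.
Hiro ∩ Priya ∩ Anders: 09:25–10:00, 14:10–14:35.
Hiro ∩ Priya ∩ Anders ∩ Callum: 09:25–10:00, 14:10–14:35.
Common window lengths: 35, 25 min; longest is 35.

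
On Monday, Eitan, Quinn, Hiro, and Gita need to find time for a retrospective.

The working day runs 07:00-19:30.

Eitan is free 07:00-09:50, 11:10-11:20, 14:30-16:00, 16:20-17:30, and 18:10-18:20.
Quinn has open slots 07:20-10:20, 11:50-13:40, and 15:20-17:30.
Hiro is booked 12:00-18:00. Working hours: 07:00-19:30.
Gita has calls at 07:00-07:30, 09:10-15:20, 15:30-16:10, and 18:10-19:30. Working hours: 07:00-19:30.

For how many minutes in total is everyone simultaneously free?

Hiro free within 07:00–19:30: 07:00–12:00, 18:00–19:30.
Gita free within 07:00–19:30: 07:30–09:10, 15:20–15:30, 16:10–18:10.
Eitan ∩ Quinn: 07:20–09:50, 15:20–16:00, 16:20–17:30.
Eitan ∩ Quinn ∩ Hiro: 07:20–09:50.
Eitan ∩ Quinn ∩ Hiro ∩ Gita: 07:30–09:10.
Total common minutes: 100.

100 minutes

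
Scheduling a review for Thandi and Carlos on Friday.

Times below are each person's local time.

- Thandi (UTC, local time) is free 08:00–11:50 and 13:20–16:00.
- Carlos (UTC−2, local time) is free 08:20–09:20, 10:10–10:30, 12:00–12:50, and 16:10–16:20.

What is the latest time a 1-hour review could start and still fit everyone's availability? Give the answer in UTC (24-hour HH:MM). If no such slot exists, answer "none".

Thandi → UTC: 08:00–11:50, 13:20–16:00.
Carlos → UTC: 10:20–11:20, 12:10–12:30, 14:00–14:50, 18:10–18:20.
Thandi ∩ Carlos: 10:20–11:20, 14:00–14:50.
Windows ≥ 60 min: 10:20–11:20.
Latest start in the last window 10:20–11:20 is 11:20 − 60 min = 10:20.

10:20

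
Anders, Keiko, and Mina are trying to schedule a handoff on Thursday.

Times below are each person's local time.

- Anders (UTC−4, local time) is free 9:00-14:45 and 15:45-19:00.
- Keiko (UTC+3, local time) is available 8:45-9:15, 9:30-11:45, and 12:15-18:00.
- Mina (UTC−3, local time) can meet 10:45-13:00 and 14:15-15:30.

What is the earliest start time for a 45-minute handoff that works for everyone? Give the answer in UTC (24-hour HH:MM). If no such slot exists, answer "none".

Anders → UTC: 13:00–18:45, 19:45–23:00.
Keiko → UTC: 05:45–06:15, 06:30–08:45, 09:15–15:00.
Mina → UTC: 13:45–16:00, 17:15–18:30.
Anders ∩ Keiko: 13:00–15:00.
Anders ∩ Keiko ∩ Mina: 13:45–15:00.
Windows ≥ 45 min: 13:45–15:00.
Earliest such window starts at 13:45.

13:45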